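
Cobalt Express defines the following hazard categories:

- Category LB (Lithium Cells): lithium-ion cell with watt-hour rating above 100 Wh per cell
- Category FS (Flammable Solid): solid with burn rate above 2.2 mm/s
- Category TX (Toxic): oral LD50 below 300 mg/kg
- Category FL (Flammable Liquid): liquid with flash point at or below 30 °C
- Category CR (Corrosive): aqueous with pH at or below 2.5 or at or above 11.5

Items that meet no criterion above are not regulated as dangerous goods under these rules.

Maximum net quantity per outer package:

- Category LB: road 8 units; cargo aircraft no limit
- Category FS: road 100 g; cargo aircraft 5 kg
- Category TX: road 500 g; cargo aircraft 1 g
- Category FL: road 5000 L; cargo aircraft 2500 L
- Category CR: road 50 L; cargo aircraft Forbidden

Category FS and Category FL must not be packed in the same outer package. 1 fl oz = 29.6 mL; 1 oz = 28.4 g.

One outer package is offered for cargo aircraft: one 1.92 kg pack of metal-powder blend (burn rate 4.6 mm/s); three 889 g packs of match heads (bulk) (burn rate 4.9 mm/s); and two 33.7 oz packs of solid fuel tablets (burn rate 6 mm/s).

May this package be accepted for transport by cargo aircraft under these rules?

Metal-powder blend: burn rate 4.6 mm/s > 2.2 mm/s → Category FS (Flammable Solid).
Match heads (bulk): burn rate 4.9 mm/s > 2.2 mm/s → Category FS (Flammable Solid).
Solid fuel tablets: burn rate 6 mm/s > 2.2 mm/s → Category FS (Flammable Solid).
Total Category FS: 1.92 kg + (three 889 g packs = 2.667 kg) + (two 33.7 oz packs = 1914.16 g) = 6501.16 g.
That exceeds the Category FS cargo aircraft limit of 5 kg.

No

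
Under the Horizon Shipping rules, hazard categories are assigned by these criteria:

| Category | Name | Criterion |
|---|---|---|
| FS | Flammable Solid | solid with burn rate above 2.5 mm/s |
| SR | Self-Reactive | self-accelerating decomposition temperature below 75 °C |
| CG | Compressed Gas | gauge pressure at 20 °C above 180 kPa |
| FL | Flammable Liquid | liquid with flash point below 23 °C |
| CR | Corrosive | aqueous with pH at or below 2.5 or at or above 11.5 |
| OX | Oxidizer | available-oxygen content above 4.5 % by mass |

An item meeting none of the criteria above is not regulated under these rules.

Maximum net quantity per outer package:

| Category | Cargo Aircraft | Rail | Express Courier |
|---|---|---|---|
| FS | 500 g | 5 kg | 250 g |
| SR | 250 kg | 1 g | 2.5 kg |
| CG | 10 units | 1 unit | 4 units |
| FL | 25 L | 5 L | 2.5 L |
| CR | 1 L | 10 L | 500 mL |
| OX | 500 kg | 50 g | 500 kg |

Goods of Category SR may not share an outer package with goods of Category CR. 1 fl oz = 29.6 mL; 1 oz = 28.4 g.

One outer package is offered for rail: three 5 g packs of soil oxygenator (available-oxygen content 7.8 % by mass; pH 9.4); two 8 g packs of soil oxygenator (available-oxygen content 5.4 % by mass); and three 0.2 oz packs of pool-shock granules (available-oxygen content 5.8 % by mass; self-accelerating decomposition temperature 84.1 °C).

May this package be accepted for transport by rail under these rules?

Yes

Soil oxygenator: available-oxygen content 7.8 % by mass > 4.5 % by mass → Category OX (Oxidizer).
Available-oxygen content 5.4 % by mass meets the Category OX criterion (Oxidizer), so the soil oxygenator is Category OX.
The pool-shock granules have available-oxygen content 5.8 % by mass, which is > 4.5 % by mass, so they are Category OX (Oxidizer).
Category OX net quantity: (three 5 g packs = 15 g) + (two 8 g packs = 16 g) + (three 0.2 oz packs = 17.04 g) = 48.04 g.
That is within the Category OX rail limit of 50 g.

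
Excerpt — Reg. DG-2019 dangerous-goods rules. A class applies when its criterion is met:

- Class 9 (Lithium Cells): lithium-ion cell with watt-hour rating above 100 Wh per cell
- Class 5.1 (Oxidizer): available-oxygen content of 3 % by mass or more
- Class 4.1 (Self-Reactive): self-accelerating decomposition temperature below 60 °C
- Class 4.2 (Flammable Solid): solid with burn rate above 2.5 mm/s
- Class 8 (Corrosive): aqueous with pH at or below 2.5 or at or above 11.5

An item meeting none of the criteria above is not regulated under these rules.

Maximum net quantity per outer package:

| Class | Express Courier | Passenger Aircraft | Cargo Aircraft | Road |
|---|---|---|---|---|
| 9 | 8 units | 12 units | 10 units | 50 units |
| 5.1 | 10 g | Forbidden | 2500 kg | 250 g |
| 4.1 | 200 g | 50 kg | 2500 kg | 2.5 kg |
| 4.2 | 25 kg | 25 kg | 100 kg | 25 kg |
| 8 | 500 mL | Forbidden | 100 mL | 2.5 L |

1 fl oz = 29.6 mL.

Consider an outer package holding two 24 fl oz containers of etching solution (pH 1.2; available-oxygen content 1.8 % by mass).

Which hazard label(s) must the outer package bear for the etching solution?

Class 8

Etching solution: pH 1.2 ≤ 2.5 → Class 8 (Corrosive).
Only the Class 8 label is required.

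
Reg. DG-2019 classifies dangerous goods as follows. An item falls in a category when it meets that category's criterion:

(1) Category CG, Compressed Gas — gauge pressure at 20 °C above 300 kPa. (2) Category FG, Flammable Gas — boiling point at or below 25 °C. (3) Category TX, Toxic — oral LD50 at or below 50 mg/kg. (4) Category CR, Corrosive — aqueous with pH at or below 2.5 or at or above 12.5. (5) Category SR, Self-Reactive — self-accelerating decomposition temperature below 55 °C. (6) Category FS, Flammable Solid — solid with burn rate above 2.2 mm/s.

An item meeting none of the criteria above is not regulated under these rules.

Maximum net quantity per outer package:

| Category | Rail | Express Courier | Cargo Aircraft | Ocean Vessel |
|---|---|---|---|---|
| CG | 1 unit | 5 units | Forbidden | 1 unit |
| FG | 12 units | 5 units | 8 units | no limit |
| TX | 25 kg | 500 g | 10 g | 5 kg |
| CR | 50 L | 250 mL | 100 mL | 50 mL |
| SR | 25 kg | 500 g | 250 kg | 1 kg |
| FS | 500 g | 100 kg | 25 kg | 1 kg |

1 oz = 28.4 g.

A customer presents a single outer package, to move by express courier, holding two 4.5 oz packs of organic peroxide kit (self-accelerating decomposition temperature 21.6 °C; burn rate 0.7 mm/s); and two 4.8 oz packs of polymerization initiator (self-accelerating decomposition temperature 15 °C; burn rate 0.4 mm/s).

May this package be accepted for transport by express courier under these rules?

No

The organic peroxide kit has self-accelerating decomposition temperature 21.6 °C, which is < 55 °C, so it is Category SR (Self-Reactive).
With self-accelerating decomposition temperature 15 °C (< 55 °C), the polymerization initiator falls in Category SR.
Category SR net quantity: (two 4.5 oz packs = 255.6 g) + (two 4.8 oz packs = 272.64 g) = 528.24 g.
That exceeds the Category SR express courier limit of 500 g.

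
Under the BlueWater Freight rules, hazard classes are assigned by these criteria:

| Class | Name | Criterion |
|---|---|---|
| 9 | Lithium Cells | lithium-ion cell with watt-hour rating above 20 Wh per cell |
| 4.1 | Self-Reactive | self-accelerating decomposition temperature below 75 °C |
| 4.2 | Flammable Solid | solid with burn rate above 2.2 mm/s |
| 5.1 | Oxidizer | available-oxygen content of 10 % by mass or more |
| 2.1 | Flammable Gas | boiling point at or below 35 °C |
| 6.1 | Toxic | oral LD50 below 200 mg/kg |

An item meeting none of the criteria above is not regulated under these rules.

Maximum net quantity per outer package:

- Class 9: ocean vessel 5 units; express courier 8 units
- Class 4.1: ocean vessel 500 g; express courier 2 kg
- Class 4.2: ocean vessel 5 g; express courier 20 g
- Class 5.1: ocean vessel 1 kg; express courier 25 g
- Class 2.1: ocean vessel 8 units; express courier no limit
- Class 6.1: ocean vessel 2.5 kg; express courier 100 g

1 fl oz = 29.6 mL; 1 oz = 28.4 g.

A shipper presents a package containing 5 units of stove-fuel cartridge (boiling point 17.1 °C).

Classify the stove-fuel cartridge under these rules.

With boiling point 17.1 °C (≤ 35 °C), the stove-fuel cartridge falls in Class 2.1.

Class 2.1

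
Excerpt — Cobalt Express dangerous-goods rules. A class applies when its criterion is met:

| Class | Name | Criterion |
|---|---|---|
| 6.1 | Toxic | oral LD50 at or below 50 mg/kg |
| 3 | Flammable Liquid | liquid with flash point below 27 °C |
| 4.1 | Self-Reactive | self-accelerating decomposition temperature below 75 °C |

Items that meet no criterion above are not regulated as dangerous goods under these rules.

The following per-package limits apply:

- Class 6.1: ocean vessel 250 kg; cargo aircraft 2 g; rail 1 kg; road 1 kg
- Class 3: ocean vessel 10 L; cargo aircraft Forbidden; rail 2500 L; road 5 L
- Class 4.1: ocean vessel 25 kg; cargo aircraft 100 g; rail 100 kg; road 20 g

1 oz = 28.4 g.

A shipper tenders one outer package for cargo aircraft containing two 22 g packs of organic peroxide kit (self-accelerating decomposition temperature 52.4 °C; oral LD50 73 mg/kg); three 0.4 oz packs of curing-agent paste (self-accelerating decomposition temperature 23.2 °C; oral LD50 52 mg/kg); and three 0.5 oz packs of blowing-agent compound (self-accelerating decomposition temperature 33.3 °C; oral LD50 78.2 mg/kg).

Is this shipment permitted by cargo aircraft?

No

Self-accelerating decomposition temperature 52.4 °C meets the Class 4.1 criterion (Self-Reactive), so the organic peroxide kit is Class 4.1.
The curing-agent paste has self-accelerating decomposition temperature 23.2 °C, which is < 75 °C, so it is Class 4.1 (Self-Reactive).
Blowing-agent compound: self-accelerating decomposition temperature 33.3 °C < 75 °C → Class 4.1 (Self-Reactive).
Total Class 4.1: (two 22 g packs = 44 g) + (three 0.4 oz packs = 34.08 g) + (three 0.5 oz packs = 42.6 g) = 120.68 g.
That exceeds the Class 4.1 cargo aircraft limit of 100 g.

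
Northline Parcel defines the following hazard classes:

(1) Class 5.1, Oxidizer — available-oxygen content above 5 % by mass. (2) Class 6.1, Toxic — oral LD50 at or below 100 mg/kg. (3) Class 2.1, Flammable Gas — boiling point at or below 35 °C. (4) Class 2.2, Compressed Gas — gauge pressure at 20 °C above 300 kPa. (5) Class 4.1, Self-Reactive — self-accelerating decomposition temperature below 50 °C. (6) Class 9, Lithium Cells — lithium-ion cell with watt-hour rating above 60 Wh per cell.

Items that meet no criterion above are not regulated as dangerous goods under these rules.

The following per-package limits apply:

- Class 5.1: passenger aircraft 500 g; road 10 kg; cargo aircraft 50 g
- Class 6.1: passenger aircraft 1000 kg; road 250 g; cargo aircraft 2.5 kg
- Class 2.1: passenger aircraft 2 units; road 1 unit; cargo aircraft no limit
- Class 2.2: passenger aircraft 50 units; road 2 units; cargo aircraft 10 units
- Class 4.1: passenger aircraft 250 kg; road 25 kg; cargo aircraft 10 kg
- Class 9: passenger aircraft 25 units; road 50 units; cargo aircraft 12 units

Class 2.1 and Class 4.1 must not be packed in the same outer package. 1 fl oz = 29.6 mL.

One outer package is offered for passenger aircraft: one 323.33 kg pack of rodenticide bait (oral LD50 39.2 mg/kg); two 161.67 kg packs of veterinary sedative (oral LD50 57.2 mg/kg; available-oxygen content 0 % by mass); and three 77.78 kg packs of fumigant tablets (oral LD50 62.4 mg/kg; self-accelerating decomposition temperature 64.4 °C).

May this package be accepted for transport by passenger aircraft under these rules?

Yes

The rodenticide bait has oral LD50 39.2 mg/kg, which is ≤ 100 mg/kg, so it is Class 6.1 (Toxic).
Oral LD50 57.2 mg/kg meets the Class 6.1 criterion (Toxic), so the veterinary sedative is Class 6.1.
With oral LD50 62.4 mg/kg (≤ 100 mg/kg), the fumigant tablets fall in Class 6.1.
Class 6.1 net quantity: 323.33 kg + (two 161.67 kg packs = 323.34 kg) + (three 77.78 kg packs = 233.34 kg) = 880.01 kg.
That is within the Class 6.1 passenger aircraft limit of 1000 kg.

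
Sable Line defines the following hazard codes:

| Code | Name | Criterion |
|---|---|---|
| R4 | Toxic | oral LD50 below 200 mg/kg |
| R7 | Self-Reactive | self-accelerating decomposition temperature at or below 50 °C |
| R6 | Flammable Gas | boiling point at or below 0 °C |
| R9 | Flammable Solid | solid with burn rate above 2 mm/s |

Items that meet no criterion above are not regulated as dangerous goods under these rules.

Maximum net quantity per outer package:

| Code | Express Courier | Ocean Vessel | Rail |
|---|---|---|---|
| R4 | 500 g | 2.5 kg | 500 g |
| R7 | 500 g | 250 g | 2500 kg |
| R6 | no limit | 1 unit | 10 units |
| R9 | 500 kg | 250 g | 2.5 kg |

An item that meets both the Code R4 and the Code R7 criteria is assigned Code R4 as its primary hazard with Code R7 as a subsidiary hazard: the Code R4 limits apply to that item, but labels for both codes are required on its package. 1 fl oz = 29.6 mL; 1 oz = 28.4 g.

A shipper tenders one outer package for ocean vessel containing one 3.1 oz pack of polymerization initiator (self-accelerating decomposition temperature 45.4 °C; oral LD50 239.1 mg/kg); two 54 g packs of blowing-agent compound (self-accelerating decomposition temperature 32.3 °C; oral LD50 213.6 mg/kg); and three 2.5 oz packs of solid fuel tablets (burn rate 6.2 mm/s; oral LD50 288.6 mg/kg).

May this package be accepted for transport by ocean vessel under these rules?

Polymerization initiator: self-accelerating decomposition temperature 45.4 °C ≤ 50 °C → Code R7 (Self-Reactive).
With self-accelerating decomposition temperature 32.3 °C (≤ 50 °C), the blowing-agent compound falls in Code R7.
With burn rate 6.2 mm/s (> 2 mm/s), the solid fuel tablets fall in Code R9.
Code R7 net quantity: (one 3.1 oz pack = 88.04 g) + (two 54 g packs = 108 g) = 196.04 g.
196.04 g ≤ 250 g (ocean vessel limit, Code R7) — within limit.
Code R9 quantity: three 2.5 oz packs = 213 g.
That is within the Code R9 ocean vessel limit of 250 g.
Every hazard code is within its ocean vessel limit and no segregation rule is violated.

Yes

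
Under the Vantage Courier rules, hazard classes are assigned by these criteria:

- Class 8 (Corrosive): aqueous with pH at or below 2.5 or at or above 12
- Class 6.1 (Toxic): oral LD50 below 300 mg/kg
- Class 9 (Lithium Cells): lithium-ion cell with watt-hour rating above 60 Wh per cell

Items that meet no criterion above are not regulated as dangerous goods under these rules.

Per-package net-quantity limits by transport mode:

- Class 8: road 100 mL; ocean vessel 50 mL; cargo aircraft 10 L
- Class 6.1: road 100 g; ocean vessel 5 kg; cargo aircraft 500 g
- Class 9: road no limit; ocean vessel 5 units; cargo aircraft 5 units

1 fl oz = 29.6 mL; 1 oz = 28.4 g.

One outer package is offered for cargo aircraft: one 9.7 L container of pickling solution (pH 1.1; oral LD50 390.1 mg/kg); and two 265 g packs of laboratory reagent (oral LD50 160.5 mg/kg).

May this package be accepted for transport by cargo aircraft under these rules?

No

With pH 1.1 (≤ 2.5), the pickling solution falls in Class 8.
Oral LD50 160.5 mg/kg meets the Class 6.1 criterion (Toxic), so the laboratory reagent is Class 6.1.
Class 6.1 quantity: two 265 g packs = 530 g.
530 g > 500 g (cargo aircraft limit, Class 6.1) — over the limit.
Class 8 quantity: 9.7 L.
That is within the Class 8 cargo aircraft limit of 10 L.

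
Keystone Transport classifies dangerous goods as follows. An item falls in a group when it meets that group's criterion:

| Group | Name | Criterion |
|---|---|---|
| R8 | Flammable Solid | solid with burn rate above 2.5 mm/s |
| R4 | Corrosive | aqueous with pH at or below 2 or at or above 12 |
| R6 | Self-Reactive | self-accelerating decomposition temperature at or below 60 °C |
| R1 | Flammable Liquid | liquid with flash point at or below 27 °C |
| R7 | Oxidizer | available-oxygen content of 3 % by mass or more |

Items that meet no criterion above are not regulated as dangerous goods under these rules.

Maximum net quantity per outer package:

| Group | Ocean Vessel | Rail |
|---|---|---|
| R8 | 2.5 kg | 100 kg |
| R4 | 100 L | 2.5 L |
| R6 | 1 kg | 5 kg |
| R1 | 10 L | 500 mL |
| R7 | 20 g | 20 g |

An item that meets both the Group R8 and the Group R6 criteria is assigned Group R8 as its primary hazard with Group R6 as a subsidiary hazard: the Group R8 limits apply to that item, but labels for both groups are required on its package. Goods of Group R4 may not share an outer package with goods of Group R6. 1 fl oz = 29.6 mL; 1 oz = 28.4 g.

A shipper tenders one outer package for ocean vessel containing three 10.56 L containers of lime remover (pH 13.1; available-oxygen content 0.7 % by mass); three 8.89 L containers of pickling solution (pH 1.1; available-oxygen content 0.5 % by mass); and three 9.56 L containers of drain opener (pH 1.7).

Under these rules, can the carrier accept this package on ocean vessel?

Yes

pH 13.1 meets the Group R4 criterion (Corrosive), so the lime remover is Group R4.
Pickling solution: pH 1.1 ≤ 2 → Group R4 (Corrosive).
pH 1.7 meets the Group R4 criterion (Corrosive), so the drain opener is Group R4.
Group R4 net quantity: (three 10.56 L containers = 31.68 L) + (three 8.89 L containers = 26.67 L) + (three 9.56 L containers = 28.68 L) = 87.03 L.
87.03 L ≤ 100 L (ocean vessel limit, Group R4) — within limit.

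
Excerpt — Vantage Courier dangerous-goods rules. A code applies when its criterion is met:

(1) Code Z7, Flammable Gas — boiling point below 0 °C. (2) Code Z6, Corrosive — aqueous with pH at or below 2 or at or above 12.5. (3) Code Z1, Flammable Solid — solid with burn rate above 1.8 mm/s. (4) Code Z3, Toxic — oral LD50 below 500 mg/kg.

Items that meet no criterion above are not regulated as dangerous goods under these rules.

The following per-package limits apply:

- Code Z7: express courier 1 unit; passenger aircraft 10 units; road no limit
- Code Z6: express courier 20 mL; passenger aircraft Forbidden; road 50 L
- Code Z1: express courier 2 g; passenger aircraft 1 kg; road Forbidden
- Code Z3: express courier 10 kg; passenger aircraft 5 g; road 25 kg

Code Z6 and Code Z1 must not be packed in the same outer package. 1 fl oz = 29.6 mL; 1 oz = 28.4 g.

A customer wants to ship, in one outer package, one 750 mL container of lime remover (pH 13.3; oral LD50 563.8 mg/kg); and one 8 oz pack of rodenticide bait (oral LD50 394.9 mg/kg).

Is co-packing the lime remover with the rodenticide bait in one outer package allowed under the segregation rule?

Yes

With pH 13.3 (≥ 12.5), the lime remover falls in Code Z6.
Oral LD50 394.9 mg/kg meets the Code Z3 criterion (Toxic), so the rodenticide bait is Code Z3.
No segregation rule bars Code Z6 with Code Z3.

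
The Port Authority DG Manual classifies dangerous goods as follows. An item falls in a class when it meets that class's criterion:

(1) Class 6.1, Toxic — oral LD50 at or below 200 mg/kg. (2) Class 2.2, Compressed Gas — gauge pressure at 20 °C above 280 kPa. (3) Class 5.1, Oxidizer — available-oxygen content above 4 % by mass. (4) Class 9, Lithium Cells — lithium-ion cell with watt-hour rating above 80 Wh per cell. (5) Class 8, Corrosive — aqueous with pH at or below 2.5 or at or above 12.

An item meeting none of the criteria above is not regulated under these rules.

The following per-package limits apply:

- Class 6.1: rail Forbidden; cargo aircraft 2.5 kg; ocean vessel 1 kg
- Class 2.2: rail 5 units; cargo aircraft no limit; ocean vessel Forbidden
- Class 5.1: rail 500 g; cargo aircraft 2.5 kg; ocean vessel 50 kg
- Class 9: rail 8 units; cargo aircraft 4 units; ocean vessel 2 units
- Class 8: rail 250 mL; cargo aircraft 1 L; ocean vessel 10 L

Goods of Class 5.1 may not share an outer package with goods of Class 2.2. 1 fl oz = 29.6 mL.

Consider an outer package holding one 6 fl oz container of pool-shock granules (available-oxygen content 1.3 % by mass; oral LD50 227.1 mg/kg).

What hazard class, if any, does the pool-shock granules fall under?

Not regulated

oral LD50 227.1 mg/kg is not below 200 mg/kg, so Class 6.1 does not apply.
available-oxygen content 1.3 % by mass is not above 4 % by mass, so Class 5.1 does not apply.
No criterion is met, so the item is not regulated.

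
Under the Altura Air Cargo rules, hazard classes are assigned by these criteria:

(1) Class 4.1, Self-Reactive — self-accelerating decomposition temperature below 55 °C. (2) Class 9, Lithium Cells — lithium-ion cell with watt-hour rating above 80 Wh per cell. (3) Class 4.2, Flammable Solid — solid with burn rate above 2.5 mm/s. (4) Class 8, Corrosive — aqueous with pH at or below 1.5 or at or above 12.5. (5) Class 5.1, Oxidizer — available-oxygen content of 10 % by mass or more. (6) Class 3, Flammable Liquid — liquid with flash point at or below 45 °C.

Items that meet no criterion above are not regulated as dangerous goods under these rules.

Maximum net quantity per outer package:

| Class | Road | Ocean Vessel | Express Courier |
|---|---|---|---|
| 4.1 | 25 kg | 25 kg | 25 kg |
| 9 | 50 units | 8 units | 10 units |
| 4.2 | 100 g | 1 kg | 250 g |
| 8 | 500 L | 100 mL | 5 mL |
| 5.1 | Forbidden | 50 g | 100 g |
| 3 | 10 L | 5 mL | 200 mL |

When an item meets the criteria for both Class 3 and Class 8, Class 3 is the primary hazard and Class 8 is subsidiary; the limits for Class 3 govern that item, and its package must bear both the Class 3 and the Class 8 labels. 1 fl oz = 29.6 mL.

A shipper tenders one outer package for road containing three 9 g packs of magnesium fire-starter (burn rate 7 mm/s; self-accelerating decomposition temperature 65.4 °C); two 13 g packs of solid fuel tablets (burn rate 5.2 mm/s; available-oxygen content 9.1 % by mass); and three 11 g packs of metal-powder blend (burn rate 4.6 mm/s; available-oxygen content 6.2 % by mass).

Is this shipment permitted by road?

With burn rate 7 mm/s (> 2.5 mm/s), the magnesium fire-starter falls in Class 4.2.
Burn rate 5.2 mm/s meets the Class 4.2 criterion (Flammable Solid), so the solid fuel tablets are Class 4.2.
Burn rate 4.6 mm/s meets the Class 4.2 criterion (Flammable Solid), so the metal-powder blend is Class 4.2.
Total Class 4.2: (three 9 g packs = 27 g) + (two 13 g packs = 26 g) + (three 11 g packs = 33 g) = 86 g.
That is within the Class 4.2 road limit of 100 g.

Yes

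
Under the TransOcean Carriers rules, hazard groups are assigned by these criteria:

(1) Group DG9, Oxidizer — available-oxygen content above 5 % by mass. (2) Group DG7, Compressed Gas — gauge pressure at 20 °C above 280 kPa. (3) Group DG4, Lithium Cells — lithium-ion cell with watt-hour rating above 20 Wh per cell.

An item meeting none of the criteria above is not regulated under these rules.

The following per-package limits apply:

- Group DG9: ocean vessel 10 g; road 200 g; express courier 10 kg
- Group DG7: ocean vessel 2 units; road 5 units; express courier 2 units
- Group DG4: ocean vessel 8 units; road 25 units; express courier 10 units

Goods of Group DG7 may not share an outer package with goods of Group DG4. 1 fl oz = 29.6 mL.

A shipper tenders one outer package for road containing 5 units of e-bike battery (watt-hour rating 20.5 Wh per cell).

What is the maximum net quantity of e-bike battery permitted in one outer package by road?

With watt-hour rating 20.5 Wh per cell (> 20 Wh per cell), the e-bike battery falls in Group DG4.
The road limit for Group DG4 is 25 units.

25 units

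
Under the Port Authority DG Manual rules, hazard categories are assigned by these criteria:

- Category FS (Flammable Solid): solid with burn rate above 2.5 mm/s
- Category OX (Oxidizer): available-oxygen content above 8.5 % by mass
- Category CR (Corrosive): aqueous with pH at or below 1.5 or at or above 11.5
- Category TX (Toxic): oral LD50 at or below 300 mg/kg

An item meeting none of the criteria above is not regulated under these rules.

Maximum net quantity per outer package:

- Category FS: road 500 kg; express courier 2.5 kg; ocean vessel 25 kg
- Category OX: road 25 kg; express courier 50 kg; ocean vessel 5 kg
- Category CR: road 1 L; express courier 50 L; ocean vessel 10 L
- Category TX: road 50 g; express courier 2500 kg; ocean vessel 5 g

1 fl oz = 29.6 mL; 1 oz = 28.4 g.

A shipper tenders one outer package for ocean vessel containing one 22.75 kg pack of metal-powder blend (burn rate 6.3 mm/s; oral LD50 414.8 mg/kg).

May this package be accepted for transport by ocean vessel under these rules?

Metal-powder blend: burn rate 6.3 mm/s > 2.5 mm/s → Category FS (Flammable Solid).
Category FS quantity: 22.75 kg.
22.75 kg is within the ocean vessel limit of 25 kg for Category FS.

Yes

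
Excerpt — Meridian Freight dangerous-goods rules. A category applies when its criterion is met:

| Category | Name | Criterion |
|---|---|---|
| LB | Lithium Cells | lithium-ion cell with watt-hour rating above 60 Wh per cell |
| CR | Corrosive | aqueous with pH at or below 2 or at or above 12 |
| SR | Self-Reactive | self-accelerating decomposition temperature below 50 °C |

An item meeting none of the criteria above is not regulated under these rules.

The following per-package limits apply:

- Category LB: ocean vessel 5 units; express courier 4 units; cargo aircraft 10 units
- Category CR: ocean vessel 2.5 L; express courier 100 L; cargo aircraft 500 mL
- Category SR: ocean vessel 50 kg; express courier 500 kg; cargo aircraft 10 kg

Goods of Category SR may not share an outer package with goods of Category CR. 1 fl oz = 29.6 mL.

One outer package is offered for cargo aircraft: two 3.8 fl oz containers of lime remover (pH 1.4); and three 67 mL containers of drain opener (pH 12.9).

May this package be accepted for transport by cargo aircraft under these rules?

The lime remover has pH 1.4, which is ≤ 2, so it is Category CR (Corrosive).
The drain opener has pH 12.9, which is ≥ 12, so it is Category CR (Corrosive).
Total Category CR: (two 3.8 fl oz containers = 224.96 mL) + (three 67 mL containers = 201 mL) = 425.96 mL.
425.96 mL ≤ 500 mL (cargo aircraft limit, Category CR) — within limit.

Yes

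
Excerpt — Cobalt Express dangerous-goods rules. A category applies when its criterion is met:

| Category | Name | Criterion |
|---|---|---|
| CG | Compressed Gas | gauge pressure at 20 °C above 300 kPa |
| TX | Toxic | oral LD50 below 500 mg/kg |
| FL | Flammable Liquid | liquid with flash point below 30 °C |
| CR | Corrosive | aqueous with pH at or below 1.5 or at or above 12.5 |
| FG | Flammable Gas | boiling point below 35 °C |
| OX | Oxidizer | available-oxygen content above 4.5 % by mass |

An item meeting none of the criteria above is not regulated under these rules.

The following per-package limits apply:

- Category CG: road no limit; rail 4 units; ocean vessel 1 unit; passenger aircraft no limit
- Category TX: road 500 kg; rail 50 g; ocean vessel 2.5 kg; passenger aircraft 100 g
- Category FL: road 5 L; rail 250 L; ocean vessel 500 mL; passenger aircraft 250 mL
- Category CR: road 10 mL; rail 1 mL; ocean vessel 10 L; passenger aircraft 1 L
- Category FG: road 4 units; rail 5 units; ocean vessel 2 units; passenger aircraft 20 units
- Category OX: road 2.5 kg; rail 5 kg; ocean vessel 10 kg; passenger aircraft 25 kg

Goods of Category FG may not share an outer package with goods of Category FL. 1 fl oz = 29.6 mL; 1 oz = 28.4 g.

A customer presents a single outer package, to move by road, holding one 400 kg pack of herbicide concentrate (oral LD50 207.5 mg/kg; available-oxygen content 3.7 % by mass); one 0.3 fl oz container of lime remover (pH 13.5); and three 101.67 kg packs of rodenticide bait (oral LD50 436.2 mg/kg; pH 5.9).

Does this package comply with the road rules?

No

The herbicide concentrate has oral LD50 207.5 mg/kg, which is < 500 mg/kg, so it is Category TX (Toxic).
Lime remover: pH 13.5 ≥ 12.5 → Category CR (Corrosive).
Rodenticide bait: oral LD50 436.2 mg/kg < 500 mg/kg → Category TX (Toxic).
Total Category TX: 400 kg + (three 101.67 kg packs = 305.01 kg) = 705.01 kg.
705.01 kg exceeds the road limit of 500 kg for Category TX.
Category CR quantity: one 0.3 fl oz container = 8.88 mL.
8.88 mL ≤ 10 mL (road limit, Category CR) — within limit.
The segregation rule (Category FG with Category FL) does not apply to Category TX with Category CR.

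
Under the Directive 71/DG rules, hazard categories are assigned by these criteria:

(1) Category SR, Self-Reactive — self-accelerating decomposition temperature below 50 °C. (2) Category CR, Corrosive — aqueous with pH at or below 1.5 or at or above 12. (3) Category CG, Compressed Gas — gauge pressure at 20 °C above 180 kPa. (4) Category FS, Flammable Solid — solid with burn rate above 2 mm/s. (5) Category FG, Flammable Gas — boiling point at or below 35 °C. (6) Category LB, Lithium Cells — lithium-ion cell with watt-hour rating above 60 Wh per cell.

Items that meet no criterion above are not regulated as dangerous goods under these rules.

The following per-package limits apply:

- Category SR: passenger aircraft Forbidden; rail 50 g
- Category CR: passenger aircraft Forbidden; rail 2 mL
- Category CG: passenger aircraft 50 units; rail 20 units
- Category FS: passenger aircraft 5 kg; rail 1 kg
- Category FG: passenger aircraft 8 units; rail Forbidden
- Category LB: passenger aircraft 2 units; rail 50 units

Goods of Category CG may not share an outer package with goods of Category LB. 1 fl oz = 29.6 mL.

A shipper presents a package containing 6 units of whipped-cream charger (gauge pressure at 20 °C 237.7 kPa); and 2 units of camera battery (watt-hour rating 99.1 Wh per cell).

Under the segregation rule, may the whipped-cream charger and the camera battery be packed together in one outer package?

No

Gauge pressure at 20 °C 237.7 kPa meets the Category CG criterion (Compressed Gas), so the whipped-cream charger is Category CG.
The camera battery has watt-hour rating 99.1 Wh per cell, which is > 60 Wh per cell, so it is Category LB (Lithium Cells).
Category CG and Category LB may not share an outer package.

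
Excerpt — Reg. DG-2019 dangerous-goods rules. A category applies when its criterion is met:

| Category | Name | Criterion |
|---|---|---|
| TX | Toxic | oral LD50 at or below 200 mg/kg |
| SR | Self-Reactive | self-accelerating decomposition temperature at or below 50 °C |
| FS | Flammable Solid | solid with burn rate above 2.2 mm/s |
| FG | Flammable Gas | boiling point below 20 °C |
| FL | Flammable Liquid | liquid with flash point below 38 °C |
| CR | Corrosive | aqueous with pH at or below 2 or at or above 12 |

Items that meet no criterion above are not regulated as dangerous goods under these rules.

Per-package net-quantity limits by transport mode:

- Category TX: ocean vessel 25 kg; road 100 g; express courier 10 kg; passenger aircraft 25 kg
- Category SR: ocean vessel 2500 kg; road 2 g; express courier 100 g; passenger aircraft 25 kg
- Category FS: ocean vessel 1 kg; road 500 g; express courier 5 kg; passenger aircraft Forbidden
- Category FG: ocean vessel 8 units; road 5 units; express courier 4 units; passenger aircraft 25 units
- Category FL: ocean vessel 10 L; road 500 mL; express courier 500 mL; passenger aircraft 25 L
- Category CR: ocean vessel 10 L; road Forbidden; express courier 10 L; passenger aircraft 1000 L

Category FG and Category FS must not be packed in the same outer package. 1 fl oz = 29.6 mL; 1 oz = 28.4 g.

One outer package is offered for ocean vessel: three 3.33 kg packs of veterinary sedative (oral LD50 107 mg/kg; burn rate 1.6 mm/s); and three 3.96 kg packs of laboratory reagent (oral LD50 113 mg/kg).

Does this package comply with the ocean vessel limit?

Yes

Oral LD50 107 mg/kg meets the Category TX criterion (Toxic), so the veterinary sedative is Category TX.
Laboratory reagent: oral LD50 113 mg/kg ≤ 200 mg/kg → Category TX (Toxic).
Total Category TX: (three 3.33 kg packs = 9.99 kg) + (three 3.96 kg packs = 11.88 kg) = 21.87 kg.
21.87 kg is within the ocean vessel limit of 25 kg for Category TX.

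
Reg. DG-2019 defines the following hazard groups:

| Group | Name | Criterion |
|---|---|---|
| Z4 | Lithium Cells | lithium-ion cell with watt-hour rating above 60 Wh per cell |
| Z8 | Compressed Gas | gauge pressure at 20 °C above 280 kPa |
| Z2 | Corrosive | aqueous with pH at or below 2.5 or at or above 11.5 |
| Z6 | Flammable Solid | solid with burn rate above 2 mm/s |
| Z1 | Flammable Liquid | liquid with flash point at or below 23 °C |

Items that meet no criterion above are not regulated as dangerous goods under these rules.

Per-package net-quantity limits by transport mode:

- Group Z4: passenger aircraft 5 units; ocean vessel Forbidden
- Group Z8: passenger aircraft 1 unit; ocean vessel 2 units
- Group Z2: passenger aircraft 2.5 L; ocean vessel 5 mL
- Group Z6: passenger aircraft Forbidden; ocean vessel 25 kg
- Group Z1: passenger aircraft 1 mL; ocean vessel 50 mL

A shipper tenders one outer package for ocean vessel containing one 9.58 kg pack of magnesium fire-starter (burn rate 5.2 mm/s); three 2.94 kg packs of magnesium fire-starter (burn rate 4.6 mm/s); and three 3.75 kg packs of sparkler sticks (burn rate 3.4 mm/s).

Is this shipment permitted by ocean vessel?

No

Burn rate 5.2 mm/s meets the Group Z6 criterion (Flammable Solid), so the magnesium fire-starter is Group Z6.
With burn rate 4.6 mm/s (> 2 mm/s), the magnesium fire-starter falls in Group Z6.
The sparkler sticks have burn rate 3.4 mm/s, which is > 2 mm/s, so they are Group Z6 (Flammable Solid).
Total Group Z6: 9.58 kg + (three 2.94 kg packs = 8.82 kg) + (three 3.75 kg packs = 11.25 kg) = 29.65 kg.
29.65 kg > 25 kg (ocean vessel limit, Group Z6) — over the limit.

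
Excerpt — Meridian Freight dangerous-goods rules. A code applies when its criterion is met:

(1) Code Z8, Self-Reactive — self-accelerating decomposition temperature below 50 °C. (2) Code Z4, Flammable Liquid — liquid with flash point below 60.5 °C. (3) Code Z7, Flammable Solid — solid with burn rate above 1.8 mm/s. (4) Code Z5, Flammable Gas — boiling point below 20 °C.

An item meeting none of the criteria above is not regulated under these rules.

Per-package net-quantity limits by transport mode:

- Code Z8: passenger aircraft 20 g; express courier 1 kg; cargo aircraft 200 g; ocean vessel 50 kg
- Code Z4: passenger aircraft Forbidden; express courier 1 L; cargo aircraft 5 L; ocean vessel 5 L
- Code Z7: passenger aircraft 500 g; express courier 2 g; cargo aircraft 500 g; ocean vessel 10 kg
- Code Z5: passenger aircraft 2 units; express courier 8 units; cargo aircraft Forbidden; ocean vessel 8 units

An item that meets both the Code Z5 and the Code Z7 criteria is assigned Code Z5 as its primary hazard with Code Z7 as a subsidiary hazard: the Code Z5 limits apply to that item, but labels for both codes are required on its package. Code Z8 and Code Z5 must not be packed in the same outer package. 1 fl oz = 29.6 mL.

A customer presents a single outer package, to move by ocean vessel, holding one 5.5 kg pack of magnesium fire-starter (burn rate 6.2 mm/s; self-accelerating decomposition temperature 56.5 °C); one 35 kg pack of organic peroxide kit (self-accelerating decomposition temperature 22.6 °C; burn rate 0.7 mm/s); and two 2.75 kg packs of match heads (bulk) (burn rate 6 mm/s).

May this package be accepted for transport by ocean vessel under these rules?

No

The magnesium fire-starter has burn rate 6.2 mm/s, which is > 1.8 mm/s, so it is Code Z7 (Flammable Solid).
With self-accelerating decomposition temperature 22.6 °C (< 50 °C), the organic peroxide kit falls in Code Z8.
With burn rate 6 mm/s (> 1.8 mm/s), the match heads (bulk) fall in Code Z7.
Code Z7 net quantity: 5.5 kg + (two 2.75 kg packs = 5.5 kg) = 11 kg.
11 kg > 10 kg (ocean vessel limit, Code Z7) — over the limit.
Code Z8 quantity: 35 kg.
That is within the Code Z8 ocean vessel limit of 50 kg.
The segregation rule (Code Z8 with Code Z5) does not apply to Code Z7 with Code Z8.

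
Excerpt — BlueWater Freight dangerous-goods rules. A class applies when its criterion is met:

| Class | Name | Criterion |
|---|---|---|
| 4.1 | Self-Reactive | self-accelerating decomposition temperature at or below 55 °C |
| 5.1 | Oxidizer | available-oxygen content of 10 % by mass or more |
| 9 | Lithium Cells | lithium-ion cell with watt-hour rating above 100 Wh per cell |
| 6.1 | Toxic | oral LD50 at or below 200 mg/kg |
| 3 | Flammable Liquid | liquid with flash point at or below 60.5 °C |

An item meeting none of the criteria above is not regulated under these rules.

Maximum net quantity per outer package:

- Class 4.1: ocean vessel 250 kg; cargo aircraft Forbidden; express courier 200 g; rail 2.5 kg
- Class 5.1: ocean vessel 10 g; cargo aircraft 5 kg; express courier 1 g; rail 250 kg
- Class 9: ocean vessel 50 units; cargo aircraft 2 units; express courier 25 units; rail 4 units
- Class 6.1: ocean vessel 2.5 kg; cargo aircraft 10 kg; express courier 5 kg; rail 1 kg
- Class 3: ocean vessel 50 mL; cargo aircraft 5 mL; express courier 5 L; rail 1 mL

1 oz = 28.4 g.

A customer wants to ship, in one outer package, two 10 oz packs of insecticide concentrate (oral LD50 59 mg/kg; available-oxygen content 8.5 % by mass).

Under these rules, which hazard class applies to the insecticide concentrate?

Class 6.1

With oral LD50 59 mg/kg (≤ 200 mg/kg), the insecticide concentrate falls in Class 6.1.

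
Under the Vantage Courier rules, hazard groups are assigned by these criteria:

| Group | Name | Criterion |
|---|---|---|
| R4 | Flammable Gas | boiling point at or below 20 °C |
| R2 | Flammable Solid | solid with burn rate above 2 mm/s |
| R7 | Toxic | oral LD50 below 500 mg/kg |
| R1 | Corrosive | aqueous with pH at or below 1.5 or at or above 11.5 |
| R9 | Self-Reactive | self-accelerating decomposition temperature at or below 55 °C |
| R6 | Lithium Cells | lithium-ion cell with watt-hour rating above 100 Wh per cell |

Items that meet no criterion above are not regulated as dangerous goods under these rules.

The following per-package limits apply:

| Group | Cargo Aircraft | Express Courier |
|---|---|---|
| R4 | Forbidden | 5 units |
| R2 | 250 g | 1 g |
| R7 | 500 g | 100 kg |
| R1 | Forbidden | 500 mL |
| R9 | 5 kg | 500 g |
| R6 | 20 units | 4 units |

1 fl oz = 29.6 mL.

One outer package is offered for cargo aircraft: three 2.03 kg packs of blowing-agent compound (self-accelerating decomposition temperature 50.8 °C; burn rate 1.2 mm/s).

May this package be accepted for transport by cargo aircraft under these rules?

No

Self-accelerating decomposition temperature 50.8 °C meets the Group R9 criterion (Self-Reactive), so the blowing-agent compound is Group R9.
Group R9 quantity: three 2.03 kg packs = 6.09 kg.
6.09 kg > 5 kg (cargo aircraft limit, Group R9) — over the limit.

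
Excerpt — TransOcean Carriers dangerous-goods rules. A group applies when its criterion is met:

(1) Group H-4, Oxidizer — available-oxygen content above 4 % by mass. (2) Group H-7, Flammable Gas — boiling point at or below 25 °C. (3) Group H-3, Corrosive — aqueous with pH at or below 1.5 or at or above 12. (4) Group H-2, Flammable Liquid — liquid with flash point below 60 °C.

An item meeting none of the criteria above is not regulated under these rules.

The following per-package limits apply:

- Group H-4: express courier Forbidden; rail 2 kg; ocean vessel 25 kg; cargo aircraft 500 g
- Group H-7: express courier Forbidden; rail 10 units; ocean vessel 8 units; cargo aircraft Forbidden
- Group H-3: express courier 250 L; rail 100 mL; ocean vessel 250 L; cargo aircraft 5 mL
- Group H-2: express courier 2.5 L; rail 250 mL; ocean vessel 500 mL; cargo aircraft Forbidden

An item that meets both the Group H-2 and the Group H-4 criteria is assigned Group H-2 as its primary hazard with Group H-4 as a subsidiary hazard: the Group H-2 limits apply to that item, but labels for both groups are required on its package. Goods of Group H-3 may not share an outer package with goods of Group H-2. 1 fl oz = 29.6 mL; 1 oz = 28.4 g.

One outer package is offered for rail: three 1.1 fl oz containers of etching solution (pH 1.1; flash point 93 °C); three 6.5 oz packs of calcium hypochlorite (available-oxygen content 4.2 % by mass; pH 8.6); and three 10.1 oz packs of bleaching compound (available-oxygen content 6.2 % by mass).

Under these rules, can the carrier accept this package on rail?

Yes

Etching solution: pH 1.1 ≤ 1.5 → Group H-3 (Corrosive).
With available-oxygen content 4.2 % by mass (> 4 % by mass), the calcium hypochlorite falls in Group H-4.
Available-oxygen content 6.2 % by mass meets the Group H-4 criterion (Oxidizer), so the bleaching compound is Group H-4.
Group H-4 net quantity: (three 6.5 oz packs = 553.8 g) + (three 10.1 oz packs = 860.52 g) = 1414.32 g.
1414.32 g ≤ 2 kg (rail limit, Group H-4) — within limit.
Group H-3 quantity: three 1.1 fl oz containers = 97.68 mL.
97.68 mL is within the rail limit of 100 mL for Group H-3.
The segregation rule (Group H-3 with Group H-2) does not apply to Group H-4 with Group H-3.
Every hazard group is within its rail limit and no segregation rule is violated.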